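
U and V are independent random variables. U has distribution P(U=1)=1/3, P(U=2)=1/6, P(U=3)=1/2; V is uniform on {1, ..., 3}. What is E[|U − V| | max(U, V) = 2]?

P(max(U, V) = 2) = 2/9.
Summing |U−V|·P(x,y) over outcomes with max(U, V) = 2 gives 1/6.
E[|U − V| | max(U, V) = 2] = (1/6) / (2/9) = 3/4.

3/4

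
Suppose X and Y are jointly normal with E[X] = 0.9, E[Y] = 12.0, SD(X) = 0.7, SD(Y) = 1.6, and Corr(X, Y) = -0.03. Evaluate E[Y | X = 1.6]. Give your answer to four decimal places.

For a bivariate normal, E[Y | X=x] = μ_Y + ρ·(σ_Y/σ_X)·(x − μ_X).
E[Y | X=1.6] = 12.0 + (-0.03)·(1.6/0.7)·(1.6 − (0.9)) = 12.0 + (-0.068571)·(0.7) = 11.9520.

11.9520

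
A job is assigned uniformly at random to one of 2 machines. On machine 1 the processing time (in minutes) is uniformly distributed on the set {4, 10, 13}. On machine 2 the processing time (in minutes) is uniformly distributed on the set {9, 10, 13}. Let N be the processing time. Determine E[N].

59/6

E[N | machine 1] = (4+10+13)/3 = 9.
E[N | machine 2] = (9+10+13)/3 = 32/3.
By the law of total expectation,
E[N] = (1/2)·(9) + (1/2)·(32/3) = 59/6.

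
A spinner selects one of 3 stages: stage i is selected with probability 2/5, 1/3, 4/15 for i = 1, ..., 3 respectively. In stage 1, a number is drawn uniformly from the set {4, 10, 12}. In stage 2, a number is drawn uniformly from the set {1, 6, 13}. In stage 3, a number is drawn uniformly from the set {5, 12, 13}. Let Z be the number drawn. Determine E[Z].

376/45

E[Z | stage 1] = (4+10+12)/3 = 26/3.
E[Z | stage 2] = (1+6+13)/3 = 20/3.
E[Z | stage 3] = (5+12+13)/3 = 10.
By the law of total expectation,
E[Z] = (2/5)·(26/3) + (1/3)·(20/3) + (4/15)·(10) = 376/45.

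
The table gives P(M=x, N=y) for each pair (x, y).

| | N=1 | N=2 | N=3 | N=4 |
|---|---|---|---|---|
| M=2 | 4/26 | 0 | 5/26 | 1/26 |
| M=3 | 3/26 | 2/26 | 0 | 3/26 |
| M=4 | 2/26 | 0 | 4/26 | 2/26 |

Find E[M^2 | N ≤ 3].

177/20

P(N ≤ 3) = 10/13.
Σ M^2·P over the event = 4·(4/26) + 4·(5/26) + 9·(3/26) + 9·(2/26) + 16·(2/26) + 16·(4/26) = 177/26.
E[M^2 | N ≤ 3] = (177/26) / (10/13) = 177/20.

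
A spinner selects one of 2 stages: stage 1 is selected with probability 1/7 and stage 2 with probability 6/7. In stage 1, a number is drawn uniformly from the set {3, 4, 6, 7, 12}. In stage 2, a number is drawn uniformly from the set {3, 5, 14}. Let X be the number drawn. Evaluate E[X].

36/5

E[X | stage 1] = (3+4+6+7+12)/5 = 32/5.
E[X | stage 2] = (3+5+14)/3 = 22/3.
E[X] = (1/7)·(32/5) + (6/7)·(22/3) = 36/5.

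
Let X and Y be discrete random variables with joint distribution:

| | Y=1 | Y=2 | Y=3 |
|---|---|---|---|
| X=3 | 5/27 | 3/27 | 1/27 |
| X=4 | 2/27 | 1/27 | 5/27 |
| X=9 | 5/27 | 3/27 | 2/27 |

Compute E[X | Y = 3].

P(Y = 3) = 8/27.
Σ X·P over the event = 3·(1/27) + 4·(5/27) + 9·(2/27) = 41/27.
E[X | Y = 3] = (41/27) / (8/27) = 41/8.

41/8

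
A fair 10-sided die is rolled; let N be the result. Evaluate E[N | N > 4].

15/2

Given N > 4, N is equally likely to be any of {5, 6, 7, 8, 9, 10}.
E[N | N > 4] = (5 + 6 + 7 + 8 + 9 + 10) / 6 = 15/2.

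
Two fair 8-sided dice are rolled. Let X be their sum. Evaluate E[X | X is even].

P(X is even) = 1/2.
Σ over the event: 2·1/64 + 4·3/64 + 6·5/64 + 8·7/64 + 10·7/64 + 12·5/64 + 14·3/64 + 16·1/64 = 9/2.
E[X | X is even] = (9/2) / (1/2) = 9.

9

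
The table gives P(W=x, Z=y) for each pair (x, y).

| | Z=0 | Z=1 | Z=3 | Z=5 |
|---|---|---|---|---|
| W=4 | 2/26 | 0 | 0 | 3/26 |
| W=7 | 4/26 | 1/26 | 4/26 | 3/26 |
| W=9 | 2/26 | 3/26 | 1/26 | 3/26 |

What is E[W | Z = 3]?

37/5

P(Z = 3) = 5/26.
Σ W·P over the event = 7·(4/26) + 9·(1/26) = 37/26.
E[W | Z = 3] = (37/26) / (5/26) = 37/5.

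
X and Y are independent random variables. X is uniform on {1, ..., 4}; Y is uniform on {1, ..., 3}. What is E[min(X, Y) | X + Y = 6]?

Outcomes with X + Y = 6: (3,3), (4,2), each with probability 1/12.
E[min(X, Y) | X + Y = 6] = (3 + 2) / 2 = 5/2.

5/2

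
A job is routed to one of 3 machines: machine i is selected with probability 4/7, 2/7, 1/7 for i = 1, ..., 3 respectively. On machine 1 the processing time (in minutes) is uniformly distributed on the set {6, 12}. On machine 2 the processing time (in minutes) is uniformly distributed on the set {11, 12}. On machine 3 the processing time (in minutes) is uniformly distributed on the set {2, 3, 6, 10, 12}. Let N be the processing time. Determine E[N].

E[N | machine 1] = (6+12)/2 = 9.
E[N | machine 2] = (11+12)/2 = 23/2.
E[N | machine 3] = (2+3+6+10+12)/5 = 33/5.
By the law of total expectation,
E[N] = (4/7)·(9) + (2/7)·(23/2) + (1/7)·(33/5) = 328/35.

328/35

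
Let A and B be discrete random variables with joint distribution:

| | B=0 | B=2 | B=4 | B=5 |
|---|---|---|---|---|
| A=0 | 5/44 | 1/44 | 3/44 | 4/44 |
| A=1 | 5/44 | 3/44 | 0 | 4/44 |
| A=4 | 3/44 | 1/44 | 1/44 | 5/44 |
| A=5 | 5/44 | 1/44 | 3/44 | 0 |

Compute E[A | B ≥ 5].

P(B ≥ 5) = 13/44.
Σ A·P over the event = 0·(4/44) + 1·(4/44) + 4·(5/44) = 6/11.
E[A | B ≥ 5] = (6/11) / (13/44) = 24/13.

24/13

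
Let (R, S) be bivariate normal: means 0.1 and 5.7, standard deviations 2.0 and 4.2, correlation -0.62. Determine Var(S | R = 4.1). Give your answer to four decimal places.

Var(S | R=x) = (1 − ρ²)·σ_S².
Var(S | R=4.1) = (4.2)²·(1 − (-0.62)²) = 17.64·0.6156 = 10.8592.

10.8592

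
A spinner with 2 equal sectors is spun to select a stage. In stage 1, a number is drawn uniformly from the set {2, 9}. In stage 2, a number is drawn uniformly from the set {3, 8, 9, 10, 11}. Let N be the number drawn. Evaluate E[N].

E[N | stage 1] = (2+9)/2 = 11/2.
E[N | stage 2] = (3+8+9+10+11)/5 = 41/5.
By the law of total expectation,
E[N] = (1/2)·(11/2) + (1/2)·(41/5) = 137/20.

137/20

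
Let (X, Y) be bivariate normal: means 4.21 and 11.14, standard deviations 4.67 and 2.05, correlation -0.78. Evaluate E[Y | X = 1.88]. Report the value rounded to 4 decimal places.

11.9378

The regression of Y on X has slope ρ·σ_Y/σ_X and passes through (μ_X, μ_Y).
E[Y | X=1.88] = 11.14 + (-0.78)·(2.05/4.67)·(1.88 − (4.21)) = 11.14 + (-0.3424)·(-2.33) = 11.9378.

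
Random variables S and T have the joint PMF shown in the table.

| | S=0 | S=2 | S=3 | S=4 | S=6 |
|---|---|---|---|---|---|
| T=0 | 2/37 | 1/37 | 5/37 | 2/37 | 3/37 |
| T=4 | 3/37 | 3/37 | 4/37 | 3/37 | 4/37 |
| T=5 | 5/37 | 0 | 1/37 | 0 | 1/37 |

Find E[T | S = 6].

21/8

P(S = 6) = 8/37.
Summing T·P(S=x,T=y) over the conditioning event gives 21/37.
E[T | S = 6] = (21/37) / (8/37) = 21/8.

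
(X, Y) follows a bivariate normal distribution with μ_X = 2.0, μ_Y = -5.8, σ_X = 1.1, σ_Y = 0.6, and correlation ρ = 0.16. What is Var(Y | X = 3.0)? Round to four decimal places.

0.3508

The conditional variance in a bivariate normal is σ_Y²(1 − ρ²), independent of x.
Var(Y | X=3.0) = (0.6)²·(1 − (0.16)²) = 0.36·0.9744 = 0.3508.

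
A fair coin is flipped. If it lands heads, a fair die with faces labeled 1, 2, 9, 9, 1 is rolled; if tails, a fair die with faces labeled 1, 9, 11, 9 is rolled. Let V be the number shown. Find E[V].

119/20

E[V | heads] = (1+2+9+9+1)/5 = 22/5.
E[V | tails] = (1+9+11+9)/4 = 15/2.
By the law of total expectation,
E[V] = (1/2)·(22/5) + (1/2)·(15/2) = 119/20.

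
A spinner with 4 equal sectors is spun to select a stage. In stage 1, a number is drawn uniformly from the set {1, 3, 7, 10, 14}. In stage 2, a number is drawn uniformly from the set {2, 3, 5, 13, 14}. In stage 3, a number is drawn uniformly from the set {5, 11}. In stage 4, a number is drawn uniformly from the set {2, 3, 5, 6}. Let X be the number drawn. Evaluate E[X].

33/5

E[X | stage 1] = (1+3+7+10+14)/5 = 7.
E[X | stage 2] = (2+3+5+13+14)/5 = 37/5.
E[X | stage 3] = (5+11)/2 = 8.
E[X | stage 4] = (2+3+5+6)/4 = 4.
E[X] = (1/4)·(7) + (1/4)·(37/5) + (1/4)·(8) + (1/4)·(4) = 33/5.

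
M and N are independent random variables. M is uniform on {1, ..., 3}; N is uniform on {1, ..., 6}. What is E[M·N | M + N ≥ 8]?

P(M + N ≥ 8) = 1/6.
Summing MN·P(x,y) over outcomes with M + N ≥ 8 gives 5/2.
E[M·N | M + N ≥ 8] = (5/2) / (1/6) = 15.

15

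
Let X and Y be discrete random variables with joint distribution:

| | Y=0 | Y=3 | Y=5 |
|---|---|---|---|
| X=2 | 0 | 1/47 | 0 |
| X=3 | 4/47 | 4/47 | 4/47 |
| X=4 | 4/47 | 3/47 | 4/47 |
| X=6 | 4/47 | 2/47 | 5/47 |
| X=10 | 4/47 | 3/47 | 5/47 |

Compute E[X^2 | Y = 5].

P(Y = 5) = 18/47.
Σ X^2·P over the event = 9·(4/47) + 16·(4/47) + 36·(5/47) + 100·(5/47) = 780/47.
E[X^2 | Y = 5] = (780/47) / (18/47) = 130/3.

130/3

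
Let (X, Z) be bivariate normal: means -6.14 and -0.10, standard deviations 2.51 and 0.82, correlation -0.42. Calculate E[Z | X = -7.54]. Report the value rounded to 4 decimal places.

0.0921

The regression of Z on X has slope ρ·σ_Z/σ_X and passes through (μ_X, μ_Z).
E[Z | X=-7.54] = -0.10 + (-0.42)·(0.82/2.51)·(-7.54 − (-6.14)) = -0.10 + (-0.13721)·(-1.4) = 0.0921.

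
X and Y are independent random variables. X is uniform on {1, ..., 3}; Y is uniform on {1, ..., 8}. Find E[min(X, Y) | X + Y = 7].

2

Outcomes with X + Y = 7: (1,6), (2,5), (3,4), each with probability 1/24.
E[min(X, Y) | X + Y = 7] = (1 + 2 + 3) / 3 = 2.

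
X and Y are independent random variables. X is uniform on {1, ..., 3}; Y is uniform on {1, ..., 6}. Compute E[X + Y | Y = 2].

P(Y = 2) = 1/6.
Summing (X+Y)·P(x,y) over outcomes with Y = 2 gives 2/3.
E[X + Y | Y = 2] = (2/3) / (1/6) = 4.

4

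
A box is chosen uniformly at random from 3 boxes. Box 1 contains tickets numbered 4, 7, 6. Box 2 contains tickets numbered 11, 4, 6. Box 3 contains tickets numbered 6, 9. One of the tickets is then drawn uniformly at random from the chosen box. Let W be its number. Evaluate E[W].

121/18

E[W | box 1] = (4+7+6)/3 = 17/3.
E[W | box 2] = (11+4+6)/3 = 7.
E[W | box 3] = (6+9)/2 = 15/2.
E[W] = (1/3)·(17/3) + (1/3)·(7) + (1/3)·(15/2) = 121/18.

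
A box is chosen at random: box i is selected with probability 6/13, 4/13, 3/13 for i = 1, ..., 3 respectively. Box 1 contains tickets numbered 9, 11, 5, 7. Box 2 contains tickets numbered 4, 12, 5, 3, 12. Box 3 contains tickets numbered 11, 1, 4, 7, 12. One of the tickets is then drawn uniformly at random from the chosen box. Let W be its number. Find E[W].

489/65

E[W | box 1] = (9+11+5+7)/4 = 8.
E[W | box 2] = (4+12+5+3+12)/5 = 36/5.
E[W | box 3] = (11+1+4+7+12)/5 = 7.
By the law of total expectation,
E[W] = (6/13)·(8) + (4/13)·(36/5) + (3/13)·(7) = 489/65.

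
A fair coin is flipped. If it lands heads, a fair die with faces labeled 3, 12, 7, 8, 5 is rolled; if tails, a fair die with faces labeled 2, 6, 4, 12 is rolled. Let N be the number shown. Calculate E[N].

13/2

E[N | heads] = (3+12+7+8+5)/5 = 7.
E[N | tails] = (2+6+4+12)/4 = 6.
By the law of total expectation,
E[N] = (1/2)·(7) + (1/2)·(6) = 13/2.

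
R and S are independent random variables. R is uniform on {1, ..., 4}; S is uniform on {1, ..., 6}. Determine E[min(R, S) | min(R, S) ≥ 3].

27/8

P(min(R, S) ≥ 3) = 1/3.
Summing min(R,S)·P(x,y) over outcomes with min(R, S) ≥ 3 gives 9/8.
E[min(R, S) | min(R, S) ≥ 3] = (9/8) / (1/3) = 27/8.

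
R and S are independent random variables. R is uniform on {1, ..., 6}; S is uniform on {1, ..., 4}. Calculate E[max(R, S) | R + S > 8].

P(R + S > 8) = 1/8.
Summing max(R,S)·P(x,y) over outcomes with R + S > 8 gives 17/24.
E[max(R, S) | R + S > 8] = (17/24) / (1/8) = 17/3.

17/3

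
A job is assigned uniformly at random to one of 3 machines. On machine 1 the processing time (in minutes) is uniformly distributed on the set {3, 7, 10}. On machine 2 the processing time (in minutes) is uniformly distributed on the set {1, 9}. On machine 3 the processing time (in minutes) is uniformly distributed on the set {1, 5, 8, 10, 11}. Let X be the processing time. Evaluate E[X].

E[X | machine 1] = (3+7+10)/3 = 20/3.
E[X | machine 2] = (1+9)/2 = 5.
E[X | machine 3] = (1+5+8+10+11)/5 = 7.
By the law of total expectation,
E[X] = (1/3)·(20/3) + (1/3)·(5) + (1/3)·(7) = 56/9.

56/9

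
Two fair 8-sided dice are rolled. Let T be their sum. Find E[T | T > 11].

P(T > 11) = 15/64.
Σ over the event: 12·5/64 + 13·1/16 + 14·3/64 + 15·1/32 + 16·1/64 = 25/8.
E[T | T > 11] = (25/8) / (15/64) = 40/3.

40/3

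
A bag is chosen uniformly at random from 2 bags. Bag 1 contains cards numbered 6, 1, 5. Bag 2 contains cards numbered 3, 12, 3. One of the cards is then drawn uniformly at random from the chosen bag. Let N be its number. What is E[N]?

5

E[N | bag 1] = (6+1+5)/3 = 4.
E[N | bag 2] = (3+12+3)/3 = 6.
E[N] = (1/2)·(4) + (1/2)·(6) = 5.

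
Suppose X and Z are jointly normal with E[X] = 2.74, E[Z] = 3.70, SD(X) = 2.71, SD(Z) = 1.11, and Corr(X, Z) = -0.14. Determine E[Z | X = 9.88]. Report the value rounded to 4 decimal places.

The regression of Z on X has slope ρ·σ_Z/σ_X and passes through (μ_X, μ_Z).
E[Z | X=9.88] = 3.70 + (-0.14)·(1.11/2.71)·(9.88 − (2.74)) = 3.70 + (-0.057343)·(7.14) = 3.2906.

3.2906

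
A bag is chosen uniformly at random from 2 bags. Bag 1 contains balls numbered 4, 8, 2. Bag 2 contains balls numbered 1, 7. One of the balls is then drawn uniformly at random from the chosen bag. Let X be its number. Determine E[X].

E[X | bag 1] = (4+8+2)/3 = 14/3.
E[X | bag 2] = (1+7)/2 = 4.
By the law of total expectation,
E[X] = (1/2)·(14/3) + (1/2)·(4) = 13/3.

13/3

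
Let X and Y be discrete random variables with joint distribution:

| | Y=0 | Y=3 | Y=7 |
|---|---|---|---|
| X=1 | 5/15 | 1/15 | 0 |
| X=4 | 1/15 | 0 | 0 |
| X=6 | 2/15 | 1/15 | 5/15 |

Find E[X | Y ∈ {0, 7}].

51/13

P(Y ∈ {0, 7}) = 13/15.
Σ X·P over the event = 1·(5/15) + 4·(1/15) + 6·(2/15) + 6·(5/15) = 17/5.
E[X | Y ∈ {0, 7}] = (17/5) / (13/15) = 51/13.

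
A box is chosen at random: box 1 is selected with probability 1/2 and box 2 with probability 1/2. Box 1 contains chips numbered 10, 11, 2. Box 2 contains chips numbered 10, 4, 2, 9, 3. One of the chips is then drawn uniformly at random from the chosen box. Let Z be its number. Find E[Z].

E[Z | box 1] = (10+11+2)/3 = 23/3.
E[Z | box 2] = (10+4+2+9+3)/5 = 28/5.
By the law of total expectation,
E[Z] = (1/2)·(23/3) + (1/2)·(28/5) = 199/30.

199/30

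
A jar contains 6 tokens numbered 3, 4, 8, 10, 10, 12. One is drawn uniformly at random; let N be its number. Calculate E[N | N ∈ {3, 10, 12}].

P(N ∈ {3, 10, 12}) = 2/3.
Σ over the event: 3·1/6 + 10·1/3 + 12·1/6 = 35/6.
E[N | N ∈ {3, 10, 12}] = (35/6) / (2/3) = 35/4.

35/4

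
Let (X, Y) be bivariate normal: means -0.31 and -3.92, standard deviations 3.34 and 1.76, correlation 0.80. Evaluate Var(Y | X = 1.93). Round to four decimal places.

For a bivariate normal, Var(Y | X=x) = σ_Y²(1 − ρ²).
Var(Y | X=1.93) = (1.76)²·(1 − (0.80)²) = 3.0976·0.36 = 1.1151.

1.1151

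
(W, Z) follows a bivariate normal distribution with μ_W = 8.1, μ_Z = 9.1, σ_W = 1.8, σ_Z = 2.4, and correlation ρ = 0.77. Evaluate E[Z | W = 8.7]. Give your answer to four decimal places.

9.7160

For a bivariate normal, E[Z | W=x] = μ_Z + ρ·(σ_Z/σ_W)·(x − μ_W).
E[Z | W=8.7] = 9.1 + (0.77)·(2.4/1.8)·(8.7 − (8.1)) = 9.1 + (1.0267)·(0.6) = 9.7160.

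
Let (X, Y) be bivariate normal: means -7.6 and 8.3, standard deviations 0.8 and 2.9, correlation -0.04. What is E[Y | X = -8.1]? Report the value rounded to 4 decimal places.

The regression of Y on X has slope ρ·σ_Y/σ_X and passes through (μ_X, μ_Y).
E[Y | X=-8.1] = 8.3 + (-0.04)·(2.9/0.8)·(-8.1 − (-7.6)) = 8.3 + (-0.145)·(-0.5) = 8.3725.

8.3725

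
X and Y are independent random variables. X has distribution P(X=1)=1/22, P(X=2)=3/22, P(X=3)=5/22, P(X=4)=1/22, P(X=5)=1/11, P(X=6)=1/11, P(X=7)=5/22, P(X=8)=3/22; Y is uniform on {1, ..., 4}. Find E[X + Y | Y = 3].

P(Y = 3) = 1/4.
Summing (X+Y)·P(x,y) over outcomes with Y = 3 gives 173/88.
E[X + Y | Y = 3] = (173/88) / (1/4) = 173/22.

173/22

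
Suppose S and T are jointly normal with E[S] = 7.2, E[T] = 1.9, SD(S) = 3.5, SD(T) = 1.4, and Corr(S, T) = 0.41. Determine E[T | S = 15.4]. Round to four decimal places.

3.2448

For a bivariate normal, E[T | S=x] = μ_T + ρ·(σ_T/σ_S)·(x − μ_S).
E[T | S=15.4] = 1.9 + (0.41)·(1.4/3.5)·(15.4 − (7.2)) = 1.9 + (0.164)·(8.2) = 3.2448.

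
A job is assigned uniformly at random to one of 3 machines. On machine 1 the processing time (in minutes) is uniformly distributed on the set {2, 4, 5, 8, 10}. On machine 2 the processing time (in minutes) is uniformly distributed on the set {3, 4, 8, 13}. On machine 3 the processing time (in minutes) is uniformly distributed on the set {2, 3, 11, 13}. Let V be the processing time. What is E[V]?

E[V | machine 1] = (2+4+5+8+10)/5 = 29/5.
E[V | machine 2] = (3+4+8+13)/4 = 7.
E[V | machine 3] = (2+3+11+13)/4 = 29/4.
E[V] = (1/3)·(29/5) + (1/3)·(7) + (1/3)·(29/4) = 401/60.

401/60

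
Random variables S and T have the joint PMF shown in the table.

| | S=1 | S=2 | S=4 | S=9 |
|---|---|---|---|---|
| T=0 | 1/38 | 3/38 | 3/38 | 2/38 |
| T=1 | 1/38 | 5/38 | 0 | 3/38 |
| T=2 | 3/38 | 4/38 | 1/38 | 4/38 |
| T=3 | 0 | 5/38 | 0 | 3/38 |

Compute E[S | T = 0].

37/9

P(T = 0) = 9/38.
Summing S·P(S=x,T=y) over the conditioning event gives 37/38.
E[S | T = 0] = (37/38) / (9/38) = 37/9.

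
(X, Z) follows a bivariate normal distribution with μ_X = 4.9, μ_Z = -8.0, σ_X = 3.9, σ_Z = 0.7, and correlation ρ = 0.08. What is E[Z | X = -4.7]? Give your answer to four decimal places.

-8.1378

E[Z | X=x] = μ_Z + ρ(σ_Z/σ_X)(x − μ_X) for jointly normal variables.
E[Z | X=-4.7] = -8.0 + (0.08)·(0.7/3.9)·(-4.7 − (4.9)) = -8.0 + (0.014359)·(-9.6) = -8.1378.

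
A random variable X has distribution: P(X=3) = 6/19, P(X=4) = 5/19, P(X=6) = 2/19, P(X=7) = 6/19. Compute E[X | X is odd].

5

P(X is odd) = 12/19.
Σ over the event: 3·6/19 + 7·6/19 = 60/19.
E[X | X is odd] = (60/19) / (12/19) = 5.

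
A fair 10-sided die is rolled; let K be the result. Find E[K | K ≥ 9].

19/2

Given K ≥ 9, K is equally likely to be any of {9, 10}.
E[K | K ≥ 9] = (9 + 10) / 2 = 19/2.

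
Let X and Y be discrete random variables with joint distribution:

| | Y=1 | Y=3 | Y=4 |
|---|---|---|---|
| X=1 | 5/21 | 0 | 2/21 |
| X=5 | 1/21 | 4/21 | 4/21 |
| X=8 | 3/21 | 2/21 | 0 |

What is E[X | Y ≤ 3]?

P(Y ≤ 3) = 5/7.
Σ X·P over the event = 1·(5/21) + 5·(1/21) + 5·(4/21) + 8·(3/21) + 8·(2/21) = 10/3.
E[X | Y ≤ 3] = (10/3) / (5/7) = 14/3.

14/3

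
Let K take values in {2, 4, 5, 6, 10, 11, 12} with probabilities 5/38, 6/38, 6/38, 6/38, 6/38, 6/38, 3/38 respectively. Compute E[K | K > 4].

P(K > 4) = 27/38.
Σ over the event: 5·3/19 + 6·3/19 + 10·3/19 + 11·3/19 + 12·3/38 = 6.
E[K | K > 4] = (6) / (27/38) = 76/9.

76/9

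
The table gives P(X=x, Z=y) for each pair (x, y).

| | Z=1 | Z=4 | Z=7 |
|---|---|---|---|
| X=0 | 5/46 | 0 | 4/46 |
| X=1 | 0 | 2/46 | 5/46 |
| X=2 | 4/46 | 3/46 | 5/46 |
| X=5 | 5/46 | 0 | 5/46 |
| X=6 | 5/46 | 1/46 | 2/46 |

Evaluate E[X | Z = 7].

P(Z = 7) = 21/46.
Summing X·P(X=x,Z=y) over the conditioning event gives 26/23.
E[X | Z = 7] = (26/23) / (21/46) = 52/21.

52/21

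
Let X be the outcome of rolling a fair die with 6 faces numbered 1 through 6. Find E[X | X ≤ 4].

5/2

Given X ≤ 4, X is equally likely to be any of {1, 2, 3, 4}.
E[X | X ≤ 4] = (1 + 2 + 3 + 4) / 4 = 5/2.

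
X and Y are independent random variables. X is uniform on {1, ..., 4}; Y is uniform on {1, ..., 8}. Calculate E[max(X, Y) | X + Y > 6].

P(X + Y > 6) = 9/16.
Summing max(X,Y)·P(x,y) over outcomes with X + Y > 6 gives 111/32.
E[max(X, Y) | X + Y > 6] = (111/32) / (9/16) = 37/6.

37/6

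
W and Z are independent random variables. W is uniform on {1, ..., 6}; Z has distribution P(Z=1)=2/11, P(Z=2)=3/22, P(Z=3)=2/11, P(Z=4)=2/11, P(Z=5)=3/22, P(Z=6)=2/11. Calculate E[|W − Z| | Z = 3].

P(Z = 3) = 2/11.
Summing |W−Z|·P(x,y) over outcomes with Z = 3 gives 3/11.
E[|W − Z| | Z = 3] = (3/11) / (2/11) = 3/2.

3/2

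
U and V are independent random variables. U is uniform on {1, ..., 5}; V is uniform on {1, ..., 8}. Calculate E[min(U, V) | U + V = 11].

Outcomes with U + V = 11: (3,8), (4,7), (5,6), each with probability 1/40.
E[min(U, V) | U + V = 11] = (3 + 4 + 5) / 3 = 4.

4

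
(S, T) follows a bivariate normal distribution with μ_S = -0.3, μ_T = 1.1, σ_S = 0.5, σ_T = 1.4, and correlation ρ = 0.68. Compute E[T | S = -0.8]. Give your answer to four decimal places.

For a bivariate normal, E[T | S=x] = μ_T + ρ·(σ_T/σ_S)·(x − μ_S).
E[T | S=-0.8] = 1.1 + (0.68)·(1.4/0.5)·(-0.8 − (-0.3)) = 1.1 + (1.904)·(-0.5) = 0.1480.

0.1480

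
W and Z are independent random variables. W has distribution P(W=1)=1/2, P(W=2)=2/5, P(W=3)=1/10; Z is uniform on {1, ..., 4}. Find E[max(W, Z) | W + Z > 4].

29/8

P(W + Z > 4) = 2/5.
Summing max(W,Z)·P(x,y) over outcomes with W + Z > 4 gives 29/20.
E[max(W, Z) | W + Z > 4] = (29/20) / (2/5) = 29/8.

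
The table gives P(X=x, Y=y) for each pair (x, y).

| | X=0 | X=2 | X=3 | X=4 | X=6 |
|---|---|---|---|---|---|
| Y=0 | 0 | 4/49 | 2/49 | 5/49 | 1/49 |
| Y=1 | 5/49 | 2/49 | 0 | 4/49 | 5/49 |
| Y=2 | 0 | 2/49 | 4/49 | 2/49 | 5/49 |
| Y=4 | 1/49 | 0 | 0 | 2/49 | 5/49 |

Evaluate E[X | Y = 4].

19/4

P(Y = 4) = 8/49.
Σ X·P over the event = 0·(1/49) + 4·(2/49) + 6·(5/49) = 38/49.
E[X | Y = 4] = (38/49) / (8/49) = 19/4.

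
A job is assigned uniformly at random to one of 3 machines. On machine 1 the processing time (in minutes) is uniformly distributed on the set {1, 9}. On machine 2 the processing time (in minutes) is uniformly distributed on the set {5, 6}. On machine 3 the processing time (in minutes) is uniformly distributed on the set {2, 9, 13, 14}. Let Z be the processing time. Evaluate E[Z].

E[Z | machine 1] = (1+9)/2 = 5.
E[Z | machine 2] = (5+6)/2 = 11/2.
E[Z | machine 3] = (2+9+13+14)/4 = 19/2.
E[Z] = (1/3)·(5) + (1/3)·(11/2) + (1/3)·(19/2) = 20/3.

20/3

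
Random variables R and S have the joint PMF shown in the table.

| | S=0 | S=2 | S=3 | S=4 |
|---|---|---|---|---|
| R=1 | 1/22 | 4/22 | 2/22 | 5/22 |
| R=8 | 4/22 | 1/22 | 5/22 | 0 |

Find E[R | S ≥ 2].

59/17

P(S ≥ 2) = 17/22.
Σ R·P over the event = 1·(4/22) + 1·(2/22) + 1·(5/22) + 8·(1/22) + 8·(5/22) = 59/22.
E[R | S ≥ 2] = (59/22) / (17/22) = 59/17.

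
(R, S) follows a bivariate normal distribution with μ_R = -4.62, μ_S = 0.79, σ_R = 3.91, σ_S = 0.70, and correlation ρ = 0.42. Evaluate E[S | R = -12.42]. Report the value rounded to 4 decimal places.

0.2035

E[S | R=x] = μ_S + ρ(σ_S/σ_R)(x − μ_R) for jointly normal variables.
E[S | R=-12.42] = 0.79 + (0.42)·(0.70/3.91)·(-12.42 − (-4.62)) = 0.79 + (0.075192)·(-7.8) = 0.2035.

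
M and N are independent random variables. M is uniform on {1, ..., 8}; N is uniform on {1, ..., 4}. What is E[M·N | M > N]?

295/22

P(M > N) = 11/16.
Summing MN·P(x,y) over outcomes with M > N gives 295/32.
E[M·N | M > N] = (295/32) / (11/16) = 295/22.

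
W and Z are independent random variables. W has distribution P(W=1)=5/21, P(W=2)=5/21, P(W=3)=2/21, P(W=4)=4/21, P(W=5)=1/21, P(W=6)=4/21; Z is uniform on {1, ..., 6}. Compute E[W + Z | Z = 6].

64/7

P(Z = 6) = 1/6.
Summing (W+Z)·P(x,y) over outcomes with Z = 6 gives 32/21.
E[W + Z | Z = 6] = (32/21) / (1/6) = 64/7.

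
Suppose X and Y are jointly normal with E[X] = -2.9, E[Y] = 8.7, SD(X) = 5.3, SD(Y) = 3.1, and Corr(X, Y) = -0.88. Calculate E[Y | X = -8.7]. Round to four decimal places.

11.6854

For a bivariate normal, E[Y | X=x] = μ_Y + ρ·(σ_Y/σ_X)·(x − μ_X).
E[Y | X=-8.7] = 8.7 + (-0.88)·(3.1/5.3)·(-8.7 − (-2.9)) = 8.7 + (-0.51472)·(-5.8) = 11.6854.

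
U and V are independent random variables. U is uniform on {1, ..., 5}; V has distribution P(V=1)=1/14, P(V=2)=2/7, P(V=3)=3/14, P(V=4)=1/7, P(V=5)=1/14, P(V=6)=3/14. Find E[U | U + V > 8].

P(U + V > 8) = 13/70.
Summing U·P(x,y) over outcomes with U + V > 8 gives 11/14.
E[U | U + V > 8] = (11/14) / (13/70) = 55/13.

55/13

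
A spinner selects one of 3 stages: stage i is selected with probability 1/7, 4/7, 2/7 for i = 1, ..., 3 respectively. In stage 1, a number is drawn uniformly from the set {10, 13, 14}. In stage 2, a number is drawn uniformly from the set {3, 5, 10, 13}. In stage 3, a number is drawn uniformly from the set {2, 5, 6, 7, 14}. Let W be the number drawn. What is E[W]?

E[W | stage 1] = (10+13+14)/3 = 37/3.
E[W | stage 2] = (3+5+10+13)/4 = 31/4.
E[W | stage 3] = (2+5+6+7+14)/5 = 34/5.
By the law of total expectation,
E[W] = (1/7)·(37/3) + (4/7)·(31/4) + (2/7)·(34/5) = 122/15.

122/15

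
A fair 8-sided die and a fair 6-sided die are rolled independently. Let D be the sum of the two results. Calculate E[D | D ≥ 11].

12

P(D ≥ 11) = 5/24.
Σ over the event: 11·1/12 + 12·1/16 + 13·1/24 + 14·1/48 = 5/2.
E[D | D ≥ 11] = (5/2) / (5/24) = 12.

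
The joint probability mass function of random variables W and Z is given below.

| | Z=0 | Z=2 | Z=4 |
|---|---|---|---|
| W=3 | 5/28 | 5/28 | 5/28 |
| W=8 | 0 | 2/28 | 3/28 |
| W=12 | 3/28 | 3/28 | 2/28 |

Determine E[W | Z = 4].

63/10

P(Z = 4) = 5/14.
Σ W·P over the event = 3·(5/28) + 8·(3/28) + 12·(2/28) = 9/4.
E[W | Z = 4] = (9/4) / (5/14) = 63/10.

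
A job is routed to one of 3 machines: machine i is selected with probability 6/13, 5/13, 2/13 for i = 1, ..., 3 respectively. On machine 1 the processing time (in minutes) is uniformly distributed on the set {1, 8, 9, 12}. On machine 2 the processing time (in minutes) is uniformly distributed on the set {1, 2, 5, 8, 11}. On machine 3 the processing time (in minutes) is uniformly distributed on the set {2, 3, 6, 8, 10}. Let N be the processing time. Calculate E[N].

E[N | machine 1] = (1+8+9+12)/4 = 15/2.
E[N | machine 2] = (1+2+5+8+11)/5 = 27/5.
E[N | machine 3] = (2+3+6+8+10)/5 = 29/5.
By the law of total expectation,
E[N] = (6/13)·(15/2) + (5/13)·(27/5) + (2/13)·(29/5) = 418/65.

418/65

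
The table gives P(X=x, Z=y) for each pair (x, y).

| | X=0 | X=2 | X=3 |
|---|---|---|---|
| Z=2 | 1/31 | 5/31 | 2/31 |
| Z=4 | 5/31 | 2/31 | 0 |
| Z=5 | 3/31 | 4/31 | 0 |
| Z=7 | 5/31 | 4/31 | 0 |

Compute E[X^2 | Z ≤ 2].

19/4

P(Z ≤ 2) = 8/31.
Σ X^2·P over the event = 0·(1/31) + 4·(5/31) + 9·(2/31) = 38/31.
E[X^2 | Z ≤ 2] = (38/31) / (8/31) = 19/4.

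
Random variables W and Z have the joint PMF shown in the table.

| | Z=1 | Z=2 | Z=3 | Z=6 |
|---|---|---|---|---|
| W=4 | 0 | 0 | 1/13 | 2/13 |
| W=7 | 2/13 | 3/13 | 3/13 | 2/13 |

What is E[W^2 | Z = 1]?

49

P(Z = 1) = 2/13.
Σ W^2·P over the event = 49·(2/13) = 98/13.
E[W^2 | Z = 1] = (98/13) / (2/13) = 49.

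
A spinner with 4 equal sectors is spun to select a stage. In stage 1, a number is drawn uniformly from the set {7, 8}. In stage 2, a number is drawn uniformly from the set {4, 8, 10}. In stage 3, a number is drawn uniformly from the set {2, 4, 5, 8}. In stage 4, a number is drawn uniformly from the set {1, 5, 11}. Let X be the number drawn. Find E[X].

101/16

E[X | stage 1] = (7+8)/2 = 15/2.
E[X | stage 2] = (4+8+10)/3 = 22/3.
E[X | stage 3] = (2+4+5+8)/4 = 19/4.
E[X | stage 4] = (1+5+11)/3 = 17/3.
By the law of total expectation,
E[X] = (1/4)·(15/2) + (1/4)·(22/3) + (1/4)·(19/4) + (1/4)·(17/3) = 101/16.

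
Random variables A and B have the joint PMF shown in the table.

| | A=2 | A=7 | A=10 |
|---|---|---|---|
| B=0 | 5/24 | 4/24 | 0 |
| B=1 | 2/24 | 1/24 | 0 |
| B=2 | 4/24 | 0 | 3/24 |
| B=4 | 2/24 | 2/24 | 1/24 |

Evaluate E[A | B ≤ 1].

P(B ≤ 1) = 1/2.
Σ A·P over the event = 2·(5/24) + 2·(2/24) + 7·(4/24) + 7·(1/24) = 49/24.
E[A | B ≤ 1] = (49/24) / (1/2) = 49/12.

49/12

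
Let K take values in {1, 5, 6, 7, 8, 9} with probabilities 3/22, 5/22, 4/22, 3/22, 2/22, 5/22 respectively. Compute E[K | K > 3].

131/19

P(K > 3) = 19/22.
Σ over the event: 5·5/22 + 6·2/11 + 7·3/22 + 8·1/11 + 9·5/22 = 131/22.
E[K | K > 3] = (131/22) / (19/22) = 131/19.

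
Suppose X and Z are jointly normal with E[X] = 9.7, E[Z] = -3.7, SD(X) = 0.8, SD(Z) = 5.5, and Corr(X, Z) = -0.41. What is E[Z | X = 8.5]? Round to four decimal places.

-0.3175

For a bivariate normal, E[Z | X=x] = μ_Z + ρ·(σ_Z/σ_X)·(x − μ_X).
E[Z | X=8.5] = -3.7 + (-0.41)·(5.5/0.8)·(8.5 − (9.7)) = -3.7 + (-2.81875)·(-1.2) = -0.3175.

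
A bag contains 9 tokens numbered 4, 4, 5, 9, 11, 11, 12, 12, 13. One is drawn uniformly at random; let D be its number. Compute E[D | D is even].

P(D is even) = 4/9.
Σ over the event: 4·2/9 + 12·2/9 = 32/9.
E[D | D is even] = (32/9) / (4/9) = 8.

8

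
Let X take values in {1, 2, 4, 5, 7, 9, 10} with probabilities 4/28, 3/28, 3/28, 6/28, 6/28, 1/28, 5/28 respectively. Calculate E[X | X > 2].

143/21

P(X > 2) = 3/4.
Σ over the event: 4·3/28 + 5·3/14 + 7·3/14 + 9·1/28 + 10·5/28 = 143/28.
E[X | X > 2] = (143/28) / (3/4) = 143/21.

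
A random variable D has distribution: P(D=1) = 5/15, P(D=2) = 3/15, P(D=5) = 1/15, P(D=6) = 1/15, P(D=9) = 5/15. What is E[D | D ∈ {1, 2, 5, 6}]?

P(D ∈ {1, 2, 5, 6}) = 2/3.
Σ over the event: 1·1/3 + 2·1/5 + 5·1/15 + 6·1/15 = 22/15.
E[D | D ∈ {1, 2, 5, 6}] = (22/15) / (2/3) = 11/5.

11/5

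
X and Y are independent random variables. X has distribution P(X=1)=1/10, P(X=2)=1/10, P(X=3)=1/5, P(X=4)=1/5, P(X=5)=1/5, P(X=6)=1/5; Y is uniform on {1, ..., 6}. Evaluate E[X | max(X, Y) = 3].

P(max(X, Y) = 3) = 2/15.
Summing X·P(x,y) over outcomes with max(X, Y) = 3 gives 7/20.
E[X | max(X, Y) = 3] = (7/20) / (2/15) = 21/8.

21/8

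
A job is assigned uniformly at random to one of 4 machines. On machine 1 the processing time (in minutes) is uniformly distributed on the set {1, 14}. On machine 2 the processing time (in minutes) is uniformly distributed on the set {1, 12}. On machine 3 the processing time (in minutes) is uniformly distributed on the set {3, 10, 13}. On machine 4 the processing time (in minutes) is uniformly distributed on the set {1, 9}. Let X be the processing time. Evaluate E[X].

83/12

E[X | machine 1] = (1+14)/2 = 15/2.
E[X | machine 2] = (1+12)/2 = 13/2.
E[X | machine 3] = (3+10+13)/3 = 26/3.
E[X | machine 4] = (1+9)/2 = 5.
E[X] = (1/4)·(15/2) + (1/4)·(13/2) + (1/4)·(26/3) + (1/4)·(5) = 83/12.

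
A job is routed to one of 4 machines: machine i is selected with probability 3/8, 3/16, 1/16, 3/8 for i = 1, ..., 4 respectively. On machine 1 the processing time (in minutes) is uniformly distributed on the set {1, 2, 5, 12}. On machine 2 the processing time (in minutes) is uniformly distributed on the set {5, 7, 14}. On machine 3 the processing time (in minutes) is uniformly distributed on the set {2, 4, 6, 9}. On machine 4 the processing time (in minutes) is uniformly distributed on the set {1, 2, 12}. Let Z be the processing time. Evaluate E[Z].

E[Z | machine 1] = (1+2+5+12)/4 = 5.
E[Z | machine 2] = (5+7+14)/3 = 26/3.
E[Z | machine 3] = (2+4+6+9)/4 = 21/4.
E[Z | machine 4] = (1+2+12)/3 = 5.
E[Z] = (3/8)·(5) + (3/16)·(26/3) + (1/16)·(21/4) + (3/8)·(5) = 365/64.

365/64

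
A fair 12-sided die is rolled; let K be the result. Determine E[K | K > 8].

Given K > 8, K is equally likely to be any of {9, 10, 11, 12}.
E[K | K > 8] = (9 + 10 + 11 + 12) / 4 = 21/2.

21/2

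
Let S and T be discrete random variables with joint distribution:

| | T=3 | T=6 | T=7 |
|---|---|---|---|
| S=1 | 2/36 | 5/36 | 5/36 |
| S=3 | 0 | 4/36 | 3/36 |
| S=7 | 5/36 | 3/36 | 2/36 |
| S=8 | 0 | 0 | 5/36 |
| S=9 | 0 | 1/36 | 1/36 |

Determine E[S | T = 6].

47/13

P(T = 6) = 13/36.
Summing S·P(S=x,T=y) over the conditioning event gives 47/36.
E[S | T = 6] = (47/36) / (13/36) = 47/13.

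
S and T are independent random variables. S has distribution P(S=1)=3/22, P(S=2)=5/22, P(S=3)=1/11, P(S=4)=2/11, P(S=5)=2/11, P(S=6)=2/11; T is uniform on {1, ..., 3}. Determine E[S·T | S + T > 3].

P(S + T > 3) = 5/6.
Summing ST·P(x,y) over outcomes with S + T > 3 gives 455/66.
E[S·T | S + T > 3] = (455/66) / (5/6) = 91/11.

91/11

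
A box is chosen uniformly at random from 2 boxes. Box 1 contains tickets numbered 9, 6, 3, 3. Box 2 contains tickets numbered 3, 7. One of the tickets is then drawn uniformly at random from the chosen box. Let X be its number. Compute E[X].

41/8

E[X | box 1] = (9+6+3+3)/4 = 21/4.
E[X | box 2] = (3+7)/2 = 5.
E[X] = (1/2)·(21/4) + (1/2)·(5) = 41/8.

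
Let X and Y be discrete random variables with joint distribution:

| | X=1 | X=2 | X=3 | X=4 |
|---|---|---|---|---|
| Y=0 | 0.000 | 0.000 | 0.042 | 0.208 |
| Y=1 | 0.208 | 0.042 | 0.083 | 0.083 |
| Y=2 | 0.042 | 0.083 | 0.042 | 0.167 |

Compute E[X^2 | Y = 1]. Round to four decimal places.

P(Y = 1) = 0.416.
Σ X^2·P over the event = 1·(0.208) + 4·(0.042) + 9·(0.083) + 16·(0.083) = 2.451.
E[X^2 | Y = 1] = (2.451) / (0.416) = 5.8918.

5.8918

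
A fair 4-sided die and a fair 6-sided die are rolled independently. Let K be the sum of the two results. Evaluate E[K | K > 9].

P(K > 9) = 1/24.
Σ over the event: 10·1/24 = 5/12.
E[K | K > 9] = (5/12) / (1/24) = 10.

10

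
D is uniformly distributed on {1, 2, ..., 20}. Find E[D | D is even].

Given D is even, D is equally likely to be any of {2, 4, 6, 8, 10, 12, 14, 16, 18, 20}.
E[D | D is even] = (2 + 4 + 6 + 8 + 10 + 12 + 14 + 16 + 18 + 20) / 10 = 11.

11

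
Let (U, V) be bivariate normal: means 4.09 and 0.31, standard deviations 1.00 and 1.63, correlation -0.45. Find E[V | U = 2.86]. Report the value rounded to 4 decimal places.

E[V | U=x] = μ_V + ρ(σ_V/σ_U)(x − μ_U) for jointly normal variables.
E[V | U=2.86] = 0.31 + (-0.45)·(1.63/1.00)·(2.86 − (4.09)) = 0.31 + (-0.7335)·(-1.23) = 1.2122.

1.2122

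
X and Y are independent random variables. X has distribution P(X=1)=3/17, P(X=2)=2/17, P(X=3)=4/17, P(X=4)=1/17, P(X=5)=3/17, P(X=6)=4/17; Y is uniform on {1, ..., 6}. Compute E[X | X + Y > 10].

P(X + Y > 10) = 11/102.
Summing X·P(x,y) over outcomes with X + Y > 10 gives 21/34.
E[X | X + Y > 10] = (21/34) / (11/102) = 63/11.

63/11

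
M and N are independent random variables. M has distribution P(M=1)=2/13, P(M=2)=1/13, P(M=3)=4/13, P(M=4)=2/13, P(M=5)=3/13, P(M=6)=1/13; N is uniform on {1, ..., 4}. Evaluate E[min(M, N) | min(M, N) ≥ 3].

P(min(M, N) ≥ 3) = 5/13.
Summing min(M,N)·P(x,y) over outcomes with min(M, N) ≥ 3 gives 33/26.
E[min(M, N) | min(M, N) ≥ 3] = (33/26) / (5/13) = 33/10.

33/10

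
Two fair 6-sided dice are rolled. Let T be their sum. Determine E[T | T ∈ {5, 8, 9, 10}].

63/8

P(T ∈ {5, 8, 9, 10}) = 4/9.
Σ over the event: 5·1/9 + 8·5/36 + 9·1/9 + 10·1/12 = 7/2.
E[T | T ∈ {5, 8, 9, 10}] = (7/2) / (4/9) = 63/8.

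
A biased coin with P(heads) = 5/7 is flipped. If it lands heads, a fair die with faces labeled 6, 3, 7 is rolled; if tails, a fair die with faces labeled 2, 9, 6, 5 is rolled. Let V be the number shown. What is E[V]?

113/21

E[V | heads] = (6+3+7)/3 = 16/3.
E[V | tails] = (2+9+6+5)/4 = 11/2.
By the law of total expectation,
E[V] = (5/7)·(16/3) + (2/7)·(11/2) = 113/21.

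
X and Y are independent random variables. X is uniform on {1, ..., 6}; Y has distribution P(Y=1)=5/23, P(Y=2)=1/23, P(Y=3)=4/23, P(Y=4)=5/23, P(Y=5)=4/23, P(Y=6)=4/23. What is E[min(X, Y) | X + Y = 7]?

2

P(X + Y = 7) = 1/6.
Summing min(X,Y)·P(x,y) over outcomes with X + Y = 7 gives 1/3.
E[min(X, Y) | X + Y = 7] = (1/3) / (1/6) = 2.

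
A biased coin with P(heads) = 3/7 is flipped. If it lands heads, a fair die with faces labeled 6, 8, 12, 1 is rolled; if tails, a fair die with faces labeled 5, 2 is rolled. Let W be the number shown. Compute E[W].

E[W | heads] = (6+8+12+1)/4 = 27/4.
E[W | tails] = (5+2)/2 = 7/2.
E[W] = (3/7)·(27/4) + (4/7)·(7/2) = 137/28.

137/28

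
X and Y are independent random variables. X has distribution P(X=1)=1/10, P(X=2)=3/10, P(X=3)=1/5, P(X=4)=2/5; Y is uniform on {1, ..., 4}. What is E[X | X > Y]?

66/19

P(X > Y) = 19/40.
Summing X·P(x,y) over outcomes with X > Y gives 33/20.
E[X | X > Y] = (33/20) / (19/40) = 66/19.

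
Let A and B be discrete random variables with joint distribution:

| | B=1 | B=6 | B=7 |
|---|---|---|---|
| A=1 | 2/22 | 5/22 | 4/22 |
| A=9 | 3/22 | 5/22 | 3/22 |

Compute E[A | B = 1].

29/5

P(B = 1) = 5/22.
Summing A·P(A=x,B=y) over the conditioning event gives 29/22.
E[A | B = 1] = (29/22) / (5/22) = 29/5.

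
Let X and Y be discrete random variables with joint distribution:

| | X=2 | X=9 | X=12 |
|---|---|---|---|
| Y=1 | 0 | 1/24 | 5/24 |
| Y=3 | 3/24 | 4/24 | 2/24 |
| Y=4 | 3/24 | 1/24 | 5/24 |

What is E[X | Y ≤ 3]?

P(Y ≤ 3) = 5/8.
Summing X·P(X=x,Y=y) over the conditioning event gives 45/8.
E[X | Y ≤ 3] = (45/8) / (5/8) = 9.

9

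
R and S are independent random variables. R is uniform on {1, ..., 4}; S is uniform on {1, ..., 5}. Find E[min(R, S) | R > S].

5/3

Outcomes with R > S: (2,1), (3,1), (3,2), (4,1), (4,2), (4,3), each with probability 1/20.
E[min(R, S) | R > S] = (1 + 1 + 2 + 1 + 2 + 3) / 6 = 5/3.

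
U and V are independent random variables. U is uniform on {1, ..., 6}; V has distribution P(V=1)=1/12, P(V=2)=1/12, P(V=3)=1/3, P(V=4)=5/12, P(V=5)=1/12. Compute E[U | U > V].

159/32

P(U > V) = 4/9.
Summing U·P(x,y) over outcomes with U > V gives 53/24.
E[U | U > V] = (53/24) / (4/9) = 159/32.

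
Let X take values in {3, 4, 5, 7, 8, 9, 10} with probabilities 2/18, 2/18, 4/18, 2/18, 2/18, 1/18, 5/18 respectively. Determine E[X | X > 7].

75/8

P(X > 7) = 4/9.
Σ over the event: 8·1/9 + 9·1/18 + 10·5/18 = 25/6.
E[X | X > 7] = (25/6) / (4/9) = 75/8.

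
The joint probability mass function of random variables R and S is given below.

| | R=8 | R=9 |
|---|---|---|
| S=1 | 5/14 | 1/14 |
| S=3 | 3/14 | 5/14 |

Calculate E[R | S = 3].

P(S = 3) = 4/7.
Σ R·P over the event = 8·(3/14) + 9·(5/14) = 69/14.
E[R | S = 3] = (69/14) / (4/7) = 69/8.

69/8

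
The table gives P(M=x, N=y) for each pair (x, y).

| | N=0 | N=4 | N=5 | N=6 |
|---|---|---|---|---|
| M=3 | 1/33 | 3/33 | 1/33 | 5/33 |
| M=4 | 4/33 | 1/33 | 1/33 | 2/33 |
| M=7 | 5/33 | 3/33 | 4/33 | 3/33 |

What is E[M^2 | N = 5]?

P(N = 5) = 2/11.
Σ M^2·P over the event = 9·(1/33) + 16·(1/33) + 49·(4/33) = 221/33.
E[M^2 | N = 5] = (221/33) / (2/11) = 221/6.

221/6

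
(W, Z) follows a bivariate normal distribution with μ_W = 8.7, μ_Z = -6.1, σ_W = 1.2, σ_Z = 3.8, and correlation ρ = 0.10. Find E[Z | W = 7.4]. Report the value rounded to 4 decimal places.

For a bivariate normal, E[Z | W=x] = μ_Z + ρ·(σ_Z/σ_W)·(x − μ_W).
E[Z | W=7.4] = -6.1 + (0.10)·(3.8/1.2)·(7.4 − (8.7)) = -6.1 + (0.31667)·(-1.3) = -6.5117.

-6.5117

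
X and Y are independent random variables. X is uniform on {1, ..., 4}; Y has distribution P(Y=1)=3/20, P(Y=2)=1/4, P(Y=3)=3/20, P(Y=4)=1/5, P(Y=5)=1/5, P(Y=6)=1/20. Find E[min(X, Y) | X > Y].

P(X > Y) = 11/40.
Summing min(X,Y)·P(x,y) over outcomes with X > Y gives 19/40.
E[min(X, Y) | X > Y] = (19/40) / (11/40) = 19/11.

19/11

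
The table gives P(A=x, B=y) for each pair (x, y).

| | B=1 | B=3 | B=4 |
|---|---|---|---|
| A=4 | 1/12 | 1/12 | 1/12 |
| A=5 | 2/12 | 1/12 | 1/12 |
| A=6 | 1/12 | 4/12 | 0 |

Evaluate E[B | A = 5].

9/4

P(A = 5) = 1/3.
Σ B·P over the event = 1·(2/12) + 3·(1/12) + 4·(1/12) = 3/4.
E[B | A = 5] = (3/4) / (1/3) = 9/4.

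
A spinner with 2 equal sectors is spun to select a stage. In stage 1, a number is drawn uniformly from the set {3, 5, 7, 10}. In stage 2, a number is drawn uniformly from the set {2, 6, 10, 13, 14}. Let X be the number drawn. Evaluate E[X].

61/8

E[X | stage 1] = (3+5+7+10)/4 = 25/4.
E[X | stage 2] = (2+6+10+13+14)/5 = 9.
E[X] = (1/2)·(25/4) + (1/2)·(9) = 61/8.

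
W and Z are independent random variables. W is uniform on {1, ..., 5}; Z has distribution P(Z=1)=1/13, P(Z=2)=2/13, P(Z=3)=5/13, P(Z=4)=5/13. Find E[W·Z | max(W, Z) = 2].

14/5

P(max(W, Z) = 2) = 1/13.
Summing WZ·P(x,y) over outcomes with max(W, Z) = 2 gives 14/65.
E[W·Z | max(W, Z) = 2] = (14/65) / (1/13) = 14/5.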